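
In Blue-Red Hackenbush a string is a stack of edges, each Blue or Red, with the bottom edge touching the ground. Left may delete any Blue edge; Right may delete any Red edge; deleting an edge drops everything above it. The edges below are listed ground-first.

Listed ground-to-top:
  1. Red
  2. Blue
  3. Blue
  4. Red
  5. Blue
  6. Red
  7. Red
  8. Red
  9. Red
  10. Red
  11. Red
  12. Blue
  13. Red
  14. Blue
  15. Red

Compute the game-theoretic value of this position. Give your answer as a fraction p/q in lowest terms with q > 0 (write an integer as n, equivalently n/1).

value_1 [R]  L=[(no moves)]  R=[0]  so -1
value_2 [RB]  L=[-1]  R=[0]  so -1/2
value_3 [RBB]  L=[-1, -1/2]  R=[0]  so -1/4
value_4 [RBBR]  L=[-1, -1/2]  R=[-1/4, 0]  so -3/8
value_5 [RBBRB]  L=[-1, -1/2, -3/8]  R=[-1/4, 0]  so -5/16
value_6 [RBBRBR]  L=[-1, -1/2, -3/8]  R=[-5/16, -1/4, 0]  so -11/32
value_7 [RBBRBRR]  L=[-1, -1/2, -3/8]  R=[-11/32, -5/16, -1/4, 0]  so -23/64
value_8 [RBBRBRRR]  L=[-1, -1/2, -3/8]  R=[-23/64, -11/32, -5/16, -1/4, 0]  so -47/128
value_9 [RBBRBRRRR]  L=[-1, -1/2, -3/8]  R=[-47/128, -23/64, -11/32, -5/16, -1/4, 0]  so -95/256
value_10 [RBBRBRRRRR]  L=[-1, -1/2, -3/8]  R=[-95/256, -47/128, -23/64, -11/32, -5/16, -1/4, 0]  so -191/512
value_11 [RBBRBRRRRRR]  L=[-1, -1/2, -3/8]  R=[-191/512, -95/256, -47/128, -23/64, -11/32, -5/16, -1/4, 0]  so -383/1024
value_12 [RBBRBRRRRRRB]  L=[-1, -1/2, -3/8, -383/1024]  R=[-191/512, -95/256, -47/128, -23/64, -11/32, -5/16, -1/4, 0]  so -765/2048
value_13 [RBBRBRRRRRRBR]  L=[-1, -1/2, -3/8, -383/1024]  R=[-765/2048, -191/512, -95/256, -47/128, -23/64, -11/32, -5/16, -1/4, 0]  so -1531/4096
value_14 [RBBRBRRRRRRBRB]  L=[-1, -1/2, -3/8, -383/1024, -1531/4096]  R=[-765/2048, -191/512, -95/256, -47/128, -23/64, -11/32, -5/16, -1/4, 0]  so -3061/8192
value_15 [RBBRBRRRRRRBRBR]  L=[-1, -1/2, -3/8, -383/1024, -1531/4096]  R=[-3061/8192, -765/2048, -191/512, -95/256, -47/128, -23/64, -11/32, -5/16, -1/4, 0]  so -6123/16384

-6123/16384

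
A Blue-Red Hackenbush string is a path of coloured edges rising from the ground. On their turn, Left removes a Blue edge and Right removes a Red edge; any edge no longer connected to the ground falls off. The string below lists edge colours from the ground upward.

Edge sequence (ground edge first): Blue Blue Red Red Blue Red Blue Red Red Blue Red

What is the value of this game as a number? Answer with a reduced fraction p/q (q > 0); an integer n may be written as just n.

Recurse on prefixes of the 11-edge string Blue Blue Red Red Blue Red Blue Red Red Blue Red:
1 of 11 · B · max L 0 · min R +∞ = 1
2 of 11 · BB · max L 1 · min R +∞ = 2
3 of 11 · BBR · max L 1 · min R 2 = 3/2
4 of 11 · BBRR · max L 1 · min R 3/2 = 5/4
5 of 11 · BBRRB · max L 5/4 · min R 3/2 = 11/8
6 of 11 · BBRRBR · max L 5/4 · min R 11/8 = 21/16
7 of 11 · BBRRBRB · max L 21/16 · min R 11/8 = 43/32
8 of 11 · BBRRBRBR · max L 21/16 · min R 43/32 = 85/64
9 of 11 · BBRRBRBRR · max L 21/16 · min R 85/64 = 169/128
10 of 11 · BBRRBRBRRB · max L 169/128 · min R 85/64 = 339/256
11 of 11 · BBRRBRBRRBR · max L 169/128 · min R 339/256 = 677/512

677/512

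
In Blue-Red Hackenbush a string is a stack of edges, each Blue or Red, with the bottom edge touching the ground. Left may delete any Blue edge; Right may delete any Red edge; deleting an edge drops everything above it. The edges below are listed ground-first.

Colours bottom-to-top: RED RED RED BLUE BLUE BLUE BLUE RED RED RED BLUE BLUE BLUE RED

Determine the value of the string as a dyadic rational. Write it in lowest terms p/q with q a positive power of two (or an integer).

Recurse on prefixes of the 14-edge string RED RED RED BLUE BLUE BLUE BLUE RED RED RED BLUE BLUE BLUE RED:
value_1 [R]  L=[—]  R=[0]  so -1
value_2 [RR]  L=[—]  R=[-1,0]  so -2
value_3 [RRR]  L=[—]  R=[-2,-1,0]  so -3
value_4 [RRRB]  L=[-3]  R=[-2,-1,0]  so -5/2
value_5 [RRRBB]  L=[-3,-5/2]  R=[-2,-1,0]  so -9/4
value_6 [RRRBBB]  L=[-3,-5/2,-9/4]  R=[-2,-1,0]  so -17/8
value_7 [RRRBBBB]  L=[-3,-5/2,-9/4,-17/8]  R=[-2,-1,0]  so -33/16
value_8 [RRRBBBBR]  L=[-3,-5/2,-9/4,-17/8]  R=[-33/16,-2,-1,0]  so -67/32
value_9 [RRRBBBBRR]  L=[-3,-5/2,-9/4,-17/8]  R=[-67/32,-33/16,-2,-1,0]  so -135/64
value_10 [RRRBBBBRRR]  L=[-3,-5/2,-9/4,-17/8]  R=[-135/64,-67/32,-33/16,-2,-1,0]  so -271/128
value_11 [RRRBBBBRRRB]  L=[-3,-5/2,-9/4,-17/8,-271/128]  R=[-135/64,-67/32,-33/16,-2,-1,0]  so -541/256
value_12 [RRRBBBBRRRBB]  L=[-3,-5/2,-9/4,-17/8,-271/128,-541/256]  R=[-135/64,-67/32,-33/16,-2,-1,0]  so -1081/512
value_13 [RRRBBBBRRRBBB]  L=[-3,-5/2,-9/4,-17/8,-271/128,-541/256,-1081/512]  R=[-135/64,-67/32,-33/16,-2,-1,0]  so -2161/1024
value_14 [RRRBBBBRRRBBBR]  L=[-3,-5/2,-9/4,-17/8,-271/128,-541/256,-1081/512]  R=[-2161/1024,-135/64,-67/32,-33/16,-2,-1,0]  so -4323/2048

-4323/2048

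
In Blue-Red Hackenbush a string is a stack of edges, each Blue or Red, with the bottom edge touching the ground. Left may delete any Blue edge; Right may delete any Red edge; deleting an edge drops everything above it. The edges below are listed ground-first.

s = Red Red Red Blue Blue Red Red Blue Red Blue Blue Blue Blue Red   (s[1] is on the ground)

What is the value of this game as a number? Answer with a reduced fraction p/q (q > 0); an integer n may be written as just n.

-4931/2048

R: Left { — }, Right { 0 } ⇒ simplest -1
RR: Left { — }, Right { -1,0 } ⇒ simplest -2
RRR: Left { — }, Right { -2,-1,0 } ⇒ simplest -3
RRRB: Left { -3 }, Right { -2,-1,0 } ⇒ simplest -5/2
RRRBB: Left { -3,-5/2 }, Right { -2,-1,0 } ⇒ simplest -9/4
RRRBBR: Left { -3,-5/2 }, Right { -9/4,-2,-1,0 } ⇒ simplest -19/8
RRRBBRR: Left { -3,-5/2 }, Right { -19/8,-9/4,-2,-1,0 } ⇒ simplest -39/16
RRRBBRRB: Left { -3,-5/2,-39/16 }, Right { -19/8,-9/4,-2,-1,0 } ⇒ simplest -77/32
RRRBBRRBR: Left { -3,-5/2,-39/16 }, Right { -77/32,-19/8,-9/4,-2,-1,0 } ⇒ simplest -155/64
RRRBBRRBRB: Left { -3,-5/2,-39/16,-155/64 }, Right { -77/32,-19/8,-9/4,-2,-1,0 } ⇒ simplest -309/128
RRRBBRRBRBB: Left { -3,-5/2,-39/16,-155/64,-309/128 }, Right { -77/32,-19/8,-9/4,-2,-1,0 } ⇒ simplest -617/256
RRRBBRRBRBBB: Left { -3,-5/2,-39/16,-155/64,-309/128,-617/256 }, Right { -77/32,-19/8,-9/4,-2,-1,0 } ⇒ simplest -1233/512
RRRBBRRBRBBBB: Left { -3,-5/2,-39/16,-155/64,-309/128,-617/256,-1233/512 }, Right { -77/32,-19/8,-9/4,-2,-1,0 } ⇒ simplest -2465/1024
RRRBBRRBRBBBBR: Left { -3,-5/2,-39/16,-155/64,-309/128,-617/256,-1233/512 }, Right { -2465/1024,-77/32,-19/8,-9/4,-2,-1,0 } ⇒ simplest -4931/2048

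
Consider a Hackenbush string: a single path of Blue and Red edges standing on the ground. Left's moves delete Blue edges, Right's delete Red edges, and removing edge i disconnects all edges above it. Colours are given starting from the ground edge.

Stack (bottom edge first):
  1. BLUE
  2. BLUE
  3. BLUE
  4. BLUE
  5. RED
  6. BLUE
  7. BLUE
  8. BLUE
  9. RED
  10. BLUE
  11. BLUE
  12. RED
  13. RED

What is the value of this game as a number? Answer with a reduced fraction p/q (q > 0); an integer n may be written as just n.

Prefix values for BLUE BLUE BLUE BLUE RED BLUE BLUE BLUE RED BLUE BLUE RED RED via {L|R} + simplicity:
B: Left { 0 }, Right {  } => simplest 1
BB: Left { 0,1 }, Right {  } => simplest 2
BBB: Left { 0,1,2 }, Right {  } => simplest 3
BBBB: Left { 0,1,2,3 }, Right {  } => simplest 4
BBBBR: Left { 0,1,2,3 }, Right { 4 } => simplest 7/2
BBBBRB: Left { 0,1,2,3,7/2 }, Right { 4 } => simplest 15/4
BBBBRBB: Left { 0,1,2,3,7/2,15/4 }, Right { 4 } => simplest 31/8
BBBBRBBB: Left { 0,1,2,3,7/2,15/4,31/8 }, Right { 4 } => simplest 63/16
BBBBRBBBR: Left { 0,1,2,3,7/2,15/4,31/8 }, Right { 63/16,4 } => simplest 125/32
BBBBRBBBRB: Left { 0,1,2,3,7/2,15/4,31/8,125/32 }, Right { 63/16,4 } => simplest 251/64
BBBBRBBBRBB: Left { 0,1,2,3,7/2,15/4,31/8,125/32,251/64 }, Right { 63/16,4 } => simplest 503/128
BBBBRBBBRBBR: Left { 0,1,2,3,7/2,15/4,31/8,125/32,251/64 }, Right { 503/128,63/16,4 } => simplest 1005/256
BBBBRBBBRBBRR: Left { 0,1,2,3,7/2,15/4,31/8,125/32,251/64 }, Right { 1005/256,503/128,63/16,4 } => simplest 2009/512

2009/512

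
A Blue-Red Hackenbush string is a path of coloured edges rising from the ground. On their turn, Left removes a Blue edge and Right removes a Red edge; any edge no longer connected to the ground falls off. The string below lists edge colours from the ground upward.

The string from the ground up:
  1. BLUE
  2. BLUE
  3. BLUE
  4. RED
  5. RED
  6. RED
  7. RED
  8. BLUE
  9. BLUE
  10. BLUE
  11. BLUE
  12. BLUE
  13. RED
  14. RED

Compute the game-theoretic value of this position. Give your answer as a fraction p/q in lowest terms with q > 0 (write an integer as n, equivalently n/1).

4345/2048

1 of 14 · B · max L 0 · min R +∞ -> 1
2 of 14 · BB · max L 1 · min R +∞ -> 2
3 of 14 · BBB · max L 2 · min R +∞ -> 3
4 of 14 · BBBR · max L 2 · min R 3 -> 5/2
5 of 14 · BBBRR · max L 2 · min R 5/2 -> 9/4
6 of 14 · BBBRRR · max L 2 · min R 9/4 -> 17/8
7 of 14 · BBBRRRR · max L 2 · min R 17/8 -> 33/16
8 of 14 · BBBRRRRB · max L 33/16 · min R 17/8 -> 67/32
9 of 14 · BBBRRRRBB · max L 67/32 · min R 17/8 -> 135/64
10 of 14 · BBBRRRRBBB · max L 135/64 · min R 17/8 -> 271/128
11 of 14 · BBBRRRRBBBB · max L 271/128 · min R 17/8 -> 543/256
12 of 14 · BBBRRRRBBBBB · max L 543/256 · min R 17/8 -> 1087/512
13 of 14 · BBBRRRRBBBBBR · max L 543/256 · min R 1087/512 -> 2173/1024
14 of 14 · BBBRRRRBBBBBRR · max L 543/256 · min R 2173/1024 -> 4345/2048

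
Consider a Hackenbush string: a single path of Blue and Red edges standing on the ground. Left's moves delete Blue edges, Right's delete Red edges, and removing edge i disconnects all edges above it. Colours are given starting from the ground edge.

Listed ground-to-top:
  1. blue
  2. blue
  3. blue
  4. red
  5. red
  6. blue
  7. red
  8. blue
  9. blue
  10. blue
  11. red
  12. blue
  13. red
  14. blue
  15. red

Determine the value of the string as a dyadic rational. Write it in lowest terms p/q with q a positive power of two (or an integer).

b: Left { 0 }, Right {  } so simplest 1
bb: Left { 0; 1 }, Right {  } so simplest 2
bbb: Left { 0; 1; 2 }, Right {  } so simplest 3
bbbr: Left { 0; 1; 2 }, Right { 3 } so simplest 5/2
bbbrr: Left { 0; 1; 2 }, Right { 5/2; 3 } so simplest 9/4
bbbrrb: Left { 0; 1; 2; 9/4 }, Right { 5/2; 3 } so simplest 19/8
bbbrrbr: Left { 0; 1; 2; 9/4 }, Right { 19/8; 5/2; 3 } so simplest 37/16
bbbrrbrb: Left { 0; 1; 2; 9/4; 37/16 }, Right { 19/8; 5/2; 3 } so simplest 75/32
bbbrrbrbb: Left { 0; 1; 2; 9/4; 37/16; 75/32 }, Right { 19/8; 5/2; 3 } so simplest 151/64
bbbrrbrbbb: Left { 0; 1; 2; 9/4; 37/16; 75/32; 151/64 }, Right { 19/8; 5/2; 3 } so simplest 303/128
bbbrrbrbbbr: Left { 0; 1; 2; 9/4; 37/16; 75/32; 151/64 }, Right { 303/128; 19/8; 5/2; 3 } so simplest 605/256
bbbrrbrbbbrb: Left { 0; 1; 2; 9/4; 37/16; 75/32; 151/64; 605/256 }, Right { 303/128; 19/8; 5/2; 3 } so simplest 1211/512
bbbrrbrbbbrbr: Left { 0; 1; 2; 9/4; 37/16; 75/32; 151/64; 605/256 }, Right { 1211/512; 303/128; 19/8; 5/2; 3 } so simplest 2421/1024
bbbrrbrbbbrbrb: Left { 0; 1; 2; 9/4; 37/16; 75/32; 151/64; 605/256; 2421/1024 }, Right { 1211/512; 303/128; 19/8; 5/2; 3 } so simplest 4843/2048
bbbrrbrbbbrbrbr: Left { 0; 1; 2; 9/4; 37/16; 75/32; 151/64; 605/256; 2421/1024 }, Right { 4843/2048; 1211/512; 303/128; 19/8; 5/2; 3 } so simplest 9685/4096

9685/4096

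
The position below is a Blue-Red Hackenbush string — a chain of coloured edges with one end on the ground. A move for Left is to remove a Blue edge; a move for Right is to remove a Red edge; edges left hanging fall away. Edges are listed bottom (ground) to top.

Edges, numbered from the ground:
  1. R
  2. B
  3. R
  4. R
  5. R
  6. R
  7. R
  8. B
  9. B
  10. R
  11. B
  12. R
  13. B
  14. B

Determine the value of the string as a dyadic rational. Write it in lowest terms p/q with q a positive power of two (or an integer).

Recurse on prefixes of the 14-edge string R B R R R R R B B R B R B B:
edge 1 of 14 (R): {  | 0 } ⇒ -1
edge 2 of 14 (B): { -1 | 0 } ⇒ -1/2
edge 3 of 14 (R): { -1 | -1/2; 0 } ⇒ -3/4
edge 4 of 14 (R): { -1 | -3/4; -1/2; 0 } ⇒ -7/8
edge 5 of 14 (R): { -1 | -7/8; -3/4; -1/2; 0 } ⇒ -15/16
edge 6 of 14 (R): { -1 | -15/16; -7/8; -3/4; -1/2; 0 } ⇒ -31/32
edge 7 of 14 (R): { -1 | -31/32; -15/16; -7/8; -3/4; -1/2; 0 } ⇒ -63/64
edge 8 of 14 (B): { -1; -63/64 | -31/32; -15/16; -7/8; -3/4; -1/2; 0 } ⇒ -125/128
edge 9 of 14 (B): { -1; -63/64; -125/128 | -31/32; -15/16; -7/8; -3/4; -1/2; 0 } ⇒ -249/256
edge 10 of 14 (R): { -1; -63/64; -125/128 | -249/256; -31/32; -15/16; -7/8; -3/4; -1/2; 0 } ⇒ -499/512
edge 11 of 14 (B): { -1; -63/64; -125/128; -499/512 | -249/256; -31/32; -15/16; -7/8; -3/4; -1/2; 0 } ⇒ -997/1024
edge 12 of 14 (R): { -1; -63/64; -125/128; -499/512 | -997/1024; -249/256; -31/32; -15/16; -7/8; -3/4; -1/2; 0 } ⇒ -1995/2048
edge 13 of 14 (B): { -1; -63/64; -125/128; -499/512; -1995/2048 | -997/1024; -249/256; -31/32; -15/16; -7/8; -3/4; -1/2; 0 } ⇒ -3989/4096
edge 14 of 14 (B): { -1; -63/64; -125/128; -499/512; -1995/2048; -3989/4096 | -997/1024; -249/256; -31/32; -15/16; -7/8; -3/4; -1/2; 0 } ⇒ -7977/8192

-7977/8192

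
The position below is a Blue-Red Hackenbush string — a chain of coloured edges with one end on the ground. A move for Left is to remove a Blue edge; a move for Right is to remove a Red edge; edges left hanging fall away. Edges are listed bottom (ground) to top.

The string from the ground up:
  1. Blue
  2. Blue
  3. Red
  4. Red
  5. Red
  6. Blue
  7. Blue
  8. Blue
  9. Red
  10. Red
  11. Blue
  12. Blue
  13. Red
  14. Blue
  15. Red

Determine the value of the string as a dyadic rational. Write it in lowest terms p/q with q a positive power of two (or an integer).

Build G(s[:k]) for k = 1..15, string s = Blue Blue Red Red Red Blue Blue Blue Red Red Blue Blue Red Blue Red.
step 1: add Blue to get B; options L={ 0 } R={ · } = 1
step 2: add Blue to get BB; options L={ 0; 1 } R={ · } = 2
step 3: add Red to get BBR; options L={ 0; 1 } R={ 2 } = 3/2
step 4: add Red to get BBRR; options L={ 0; 1 } R={ 3/2; 2 } = 5/4
step 5: add Red to get BBRRR; options L={ 0; 1 } R={ 5/4; 3/2; 2 } = 9/8
step 6: add Blue to get BBRRRB; options L={ 0; 1; 9/8 } R={ 5/4; 3/2; 2 } = 19/16
step 7: add Blue to get BBRRRBB; options L={ 0; 1; 9/8; 19/16 } R={ 5/4; 3/2; 2 } = 39/32
step 8: add Blue to get BBRRRBBB; options L={ 0; 1; 9/8; 19/16; 39/32 } R={ 5/4; 3/2; 2 } = 79/64
step 9: add Red to get BBRRRBBBR; options L={ 0; 1; 9/8; 19/16; 39/32 } R={ 79/64; 5/4; 3/2; 2 } = 157/128
step 10: add Red to get BBRRRBBBRR; options L={ 0; 1; 9/8; 19/16; 39/32 } R={ 157/128; 79/64; 5/4; 3/2; 2 } = 313/256
step 11: add Blue to get BBRRRBBBRRB; options L={ 0; 1; 9/8; 19/16; 39/32; 313/256 } R={ 157/128; 79/64; 5/4; 3/2; 2 } = 627/512
step 12: add Blue to get BBRRRBBBRRBB; options L={ 0; 1; 9/8; 19/16; 39/32; 313/256; 627/512 } R={ 157/128; 79/64; 5/4; 3/2; 2 } = 1255/1024
step 13: add Red to get BBRRRBBBRRBBR; options L={ 0; 1; 9/8; 19/16; 39/32; 313/256; 627/512 } R={ 1255/1024; 157/128; 79/64; 5/4; 3/2; 2 } = 2509/2048
step 14: add Blue to get BBRRRBBBRRBBRB; options L={ 0; 1; 9/8; 19/16; 39/32; 313/256; 627/512; 2509/2048 } R={ 1255/1024; 157/128; 79/64; 5/4; 3/2; 2 } = 5019/4096
step 15: add Red to get BBRRRBBBRRBBRBR; options L={ 0; 1; 9/8; 19/16; 39/32; 313/256; 627/512; 2509/2048 } R={ 5019/4096; 1255/1024; 157/128; 79/64; 5/4; 3/2; 2 } = 10037/8192

10037/8192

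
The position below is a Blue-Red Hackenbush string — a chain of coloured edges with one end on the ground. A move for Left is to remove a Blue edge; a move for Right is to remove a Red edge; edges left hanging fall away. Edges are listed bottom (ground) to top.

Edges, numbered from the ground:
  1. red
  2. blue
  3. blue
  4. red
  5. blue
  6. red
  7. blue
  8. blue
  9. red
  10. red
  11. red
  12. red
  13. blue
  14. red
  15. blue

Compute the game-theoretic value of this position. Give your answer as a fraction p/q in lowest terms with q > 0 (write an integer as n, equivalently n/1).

-5365/16384

1 of 15 · r · max L −∞ · min R 0 ⇒ -1
2 of 15 · rb · max L -1 · min R 0 ⇒ -1/2
3 of 15 · rbb · max L -1/2 · min R 0 ⇒ -1/4
4 of 15 · rbbr · max L -1/2 · min R -1/4 ⇒ -3/8
5 of 15 · rbbrb · max L -3/8 · min R -1/4 ⇒ -5/16
6 of 15 · rbbrbr · max L -3/8 · min R -5/16 ⇒ -11/32
7 of 15 · rbbrbrb · max L -11/32 · min R -5/16 ⇒ -21/64
8 of 15 · rbbrbrbb · max L -21/64 · min R -5/16 ⇒ -41/128
9 of 15 · rbbrbrbbr · max L -21/64 · min R -41/128 ⇒ -83/256
10 of 15 · rbbrbrbbrr · max L -21/64 · min R -83/256 ⇒ -167/512
11 of 15 · rbbrbrbbrrr · max L -21/64 · min R -167/512 ⇒ -335/1024
12 of 15 · rbbrbrbbrrrr · max L -21/64 · min R -335/1024 ⇒ -671/2048
13 of 15 · rbbrbrbbrrrrb · max L -671/2048 · min R -335/1024 ⇒ -1341/4096
14 of 15 · rbbrbrbbrrrrbr · max L -671/2048 · min R -1341/4096 ⇒ -2683/8192
15 of 15 · rbbrbrbbrrrrbrb · max L -2683/8192 · min R -1341/4096 ⇒ -5365/16384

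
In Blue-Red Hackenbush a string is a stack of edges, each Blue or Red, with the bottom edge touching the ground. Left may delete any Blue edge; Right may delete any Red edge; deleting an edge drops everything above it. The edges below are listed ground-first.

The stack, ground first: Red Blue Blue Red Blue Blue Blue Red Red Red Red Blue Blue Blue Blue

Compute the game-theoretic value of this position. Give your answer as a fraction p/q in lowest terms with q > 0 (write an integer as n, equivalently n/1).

-4577/16384

Build value(s[:k]) for k = 1..15, string s = Red Blue Blue Red Blue Blue Blue Red Red Red Red Blue Blue Blue Blue.
value_1 [R]  L=[∅]  R=[0]  = -1
value_2 [RB]  L=[-1]  R=[0]  = -1/2
value_3 [RBB]  L=[-1, -1/2]  R=[0]  = -1/4
value_4 [RBBR]  L=[-1, -1/2]  R=[-1/4, 0]  = -3/8
value_5 [RBBRB]  L=[-1, -1/2, -3/8]  R=[-1/4, 0]  = -5/16
value_6 [RBBRBB]  L=[-1, -1/2, -3/8, -5/16]  R=[-1/4, 0]  = -9/32
value_7 [RBBRBBB]  L=[-1, -1/2, -3/8, -5/16, -9/32]  R=[-1/4, 0]  = -17/64
value_8 [RBBRBBBR]  L=[-1, -1/2, -3/8, -5/16, -9/32]  R=[-17/64, -1/4, 0]  = -35/128
value_9 [RBBRBBBRR]  L=[-1, -1/2, -3/8, -5/16, -9/32]  R=[-35/128, -17/64, -1/4, 0]  = -71/256
value_10 [RBBRBBBRRR]  L=[-1, -1/2, -3/8, -5/16, -9/32]  R=[-71/256, -35/128, -17/64, -1/4, 0]  = -143/512
value_11 [RBBRBBBRRRR]  L=[-1, -1/2, -3/8, -5/16, -9/32]  R=[-143/512, -71/256, -35/128, -17/64, -1/4, 0]  = -287/1024
value_12 [RBBRBBBRRRRB]  L=[-1, -1/2, -3/8, -5/16, -9/32, -287/1024]  R=[-143/512, -71/256, -35/128, -17/64, -1/4, 0]  = -573/2048
value_13 [RBBRBBBRRRRBB]  L=[-1, -1/2, -3/8, -5/16, -9/32, -287/1024, -573/2048]  R=[-143/512, -71/256, -35/128, -17/64, -1/4, 0]  = -1145/4096
value_14 [RBBRBBBRRRRBBB]  L=[-1, -1/2, -3/8, -5/16, -9/32, -287/1024, -573/2048, -1145/4096]  R=[-143/512, -71/256, -35/128, -17/64, -1/4, 0]  = -2289/8192
value_15 [RBBRBBBRRRRBBBB]  L=[-1, -1/2, -3/8, -5/16, -9/32, -287/1024, -573/2048, -1145/4096, -2289/8192]  R=[-143/512, -71/256, -35/128, -17/64, -1/4, 0]  = -4577/16384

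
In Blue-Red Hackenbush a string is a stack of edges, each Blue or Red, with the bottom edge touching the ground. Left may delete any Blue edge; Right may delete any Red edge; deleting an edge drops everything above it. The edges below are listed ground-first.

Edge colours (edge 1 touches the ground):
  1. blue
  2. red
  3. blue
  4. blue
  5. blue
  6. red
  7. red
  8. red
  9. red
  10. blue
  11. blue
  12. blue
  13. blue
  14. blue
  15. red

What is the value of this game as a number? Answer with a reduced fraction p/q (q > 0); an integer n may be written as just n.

14461/16384

Build val(s[:k]) for k = 1..15, string s = blue red blue blue blue red red red red blue blue blue blue blue red.
val_1 [b]  L=[0]  R=[]  ⇒ 1
val_2 [br]  L=[0]  R=[1]  ⇒ 1/2
val_3 [brb]  L=[0 1/2]  R=[1]  ⇒ 3/4
val_4 [brbb]  L=[0 1/2 3/4]  R=[1]  ⇒ 7/8
val_5 [brbbb]  L=[0 1/2 3/4 7/8]  R=[1]  ⇒ 15/16
val_6 [brbbbr]  L=[0 1/2 3/4 7/8]  R=[15/16 1]  ⇒ 29/32
val_7 [brbbbrr]  L=[0 1/2 3/4 7/8]  R=[29/32 15/16 1]  ⇒ 57/64
val_8 [brbbbrrr]  L=[0 1/2 3/4 7/8]  R=[57/64 29/32 15/16 1]  ⇒ 113/128
val_9 [brbbbrrrr]  L=[0 1/2 3/4 7/8]  R=[113/128 57/64 29/32 15/16 1]  ⇒ 225/256
val_10 [brbbbrrrrb]  L=[0 1/2 3/4 7/8 225/256]  R=[113/128 57/64 29/32 15/16 1]  ⇒ 451/512
val_11 [brbbbrrrrbb]  L=[0 1/2 3/4 7/8 225/256 451/512]  R=[113/128 57/64 29/32 15/16 1]  ⇒ 903/1024
val_12 [brbbbrrrrbbb]  L=[0 1/2 3/4 7/8 225/256 451/512 903/1024]  R=[113/128 57/64 29/32 15/16 1]  ⇒ 1807/2048
val_13 [brbbbrrrrbbbb]  L=[0 1/2 3/4 7/8 225/256 451/512 903/1024 1807/2048]  R=[113/128 57/64 29/32 15/16 1]  ⇒ 3615/4096
val_14 [brbbbrrrrbbbbb]  L=[0 1/2 3/4 7/8 225/256 451/512 903/1024 1807/2048 3615/4096]  R=[113/128 57/64 29/32 15/16 1]  ⇒ 7231/8192
val_15 [brbbbrrrrbbbbbr]  L=[0 1/2 3/4 7/8 225/256 451/512 903/1024 1807/2048 3615/4096]  R=[7231/8192 113/128 57/64 29/32 15/16 1]  ⇒ 14461/16384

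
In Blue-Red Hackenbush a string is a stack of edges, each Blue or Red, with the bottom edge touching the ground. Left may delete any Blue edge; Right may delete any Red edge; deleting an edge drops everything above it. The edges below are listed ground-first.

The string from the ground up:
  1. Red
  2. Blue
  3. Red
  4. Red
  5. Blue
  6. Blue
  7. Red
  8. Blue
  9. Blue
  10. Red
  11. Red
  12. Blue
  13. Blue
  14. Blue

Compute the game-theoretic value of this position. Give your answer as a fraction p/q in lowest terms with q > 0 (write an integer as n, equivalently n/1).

G_1 [R]  L=[∅]  R=[0]  so -1
G_2 [RB]  L=[-1]  R=[0]  so -1/2
G_3 [RBR]  L=[-1]  R=[-1/2,0]  so -3/4
G_4 [RBRR]  L=[-1]  R=[-3/4,-1/2,0]  so -7/8
G_5 [RBRRB]  L=[-1,-7/8]  R=[-3/4,-1/2,0]  so -13/16
G_6 [RBRRBB]  L=[-1,-7/8,-13/16]  R=[-3/4,-1/2,0]  so -25/32
G_7 [RBRRBBR]  L=[-1,-7/8,-13/16]  R=[-25/32,-3/4,-1/2,0]  so -51/64
G_8 [RBRRBBRB]  L=[-1,-7/8,-13/16,-51/64]  R=[-25/32,-3/4,-1/2,0]  so -101/128
G_9 [RBRRBBRBB]  L=[-1,-7/8,-13/16,-51/64,-101/128]  R=[-25/32,-3/4,-1/2,0]  so -201/256
G_10 [RBRRBBRBBR]  L=[-1,-7/8,-13/16,-51/64,-101/128]  R=[-201/256,-25/32,-3/4,-1/2,0]  so -403/512
G_11 [RBRRBBRBBRR]  L=[-1,-7/8,-13/16,-51/64,-101/128]  R=[-403/512,-201/256,-25/32,-3/4,-1/2,0]  so -807/1024
G_12 [RBRRBBRBBRRB]  L=[-1,-7/8,-13/16,-51/64,-101/128,-807/1024]  R=[-403/512,-201/256,-25/32,-3/4,-1/2,0]  so -1613/2048
G_13 [RBRRBBRBBRRBB]  L=[-1,-7/8,-13/16,-51/64,-101/128,-807/1024,-1613/2048]  R=[-403/512,-201/256,-25/32,-3/4,-1/2,0]  so -3225/4096
G_14 [RBRRBBRBBRRBBB]  L=[-1,-7/8,-13/16,-51/64,-101/128,-807/1024,-1613/2048,-3225/4096]  R=[-403/512,-201/256,-25/32,-3/4,-1/2,0]  so -6449/8192

-6449/8192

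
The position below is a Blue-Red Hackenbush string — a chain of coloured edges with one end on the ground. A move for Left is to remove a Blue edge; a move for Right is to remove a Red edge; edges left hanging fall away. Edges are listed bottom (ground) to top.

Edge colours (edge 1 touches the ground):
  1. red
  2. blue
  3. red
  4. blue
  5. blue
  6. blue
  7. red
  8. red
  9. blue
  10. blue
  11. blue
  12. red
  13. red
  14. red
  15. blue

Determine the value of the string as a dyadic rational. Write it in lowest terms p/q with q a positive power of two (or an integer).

-8989/16384

r: Left { none }, Right { 0 } → simplest -1
rb: Left { -1 }, Right { 0 } → simplest -1/2
rbr: Left { -1 }, Right { -1/2; 0 } → simplest -3/4
rbrb: Left { -1; -3/4 }, Right { -1/2; 0 } → simplest -5/8
rbrbb: Left { -1; -3/4; -5/8 }, Right { -1/2; 0 } → simplest -9/16
rbrbbb: Left { -1; -3/4; -5/8; -9/16 }, Right { -1/2; 0 } → simplest -17/32
rbrbbbr: Left { -1; -3/4; -5/8; -9/16 }, Right { -17/32; -1/2; 0 } → simplest -35/64
rbrbbbrr: Left { -1; -3/4; -5/8; -9/16 }, Right { -35/64; -17/32; -1/2; 0 } → simplest -71/128
rbrbbbrrb: Left { -1; -3/4; -5/8; -9/16; -71/128 }, Right { -35/64; -17/32; -1/2; 0 } → simplest -141/256
rbrbbbrrbb: Left { -1; -3/4; -5/8; -9/16; -71/128; -141/256 }, Right { -35/64; -17/32; -1/2; 0 } → simplest -281/512
rbrbbbrrbbb: Left { -1; -3/4; -5/8; -9/16; -71/128; -141/256; -281/512 }, Right { -35/64; -17/32; -1/2; 0 } → simplest -561/1024
rbrbbbrrbbbr: Left { -1; -3/4; -5/8; -9/16; -71/128; -141/256; -281/512 }, Right { -561/1024; -35/64; -17/32; -1/2; 0 } → simplest -1123/2048
rbrbbbrrbbbrr: Left { -1; -3/4; -5/8; -9/16; -71/128; -141/256; -281/512 }, Right { -1123/2048; -561/1024; -35/64; -17/32; -1/2; 0 } → simplest -2247/4096
rbrbbbrrbbbrrr: Left { -1; -3/4; -5/8; -9/16; -71/128; -141/256; -281/512 }, Right { -2247/4096; -1123/2048; -561/1024; -35/64; -17/32; -1/2; 0 } → simplest -4495/8192
rbrbbbrrbbbrrrb: Left { -1; -3/4; -5/8; -9/16; -71/128; -141/256; -281/512; -4495/8192 }, Right { -2247/4096; -1123/2048; -561/1024; -35/64; -17/32; -1/2; 0 } → simplest -8989/16384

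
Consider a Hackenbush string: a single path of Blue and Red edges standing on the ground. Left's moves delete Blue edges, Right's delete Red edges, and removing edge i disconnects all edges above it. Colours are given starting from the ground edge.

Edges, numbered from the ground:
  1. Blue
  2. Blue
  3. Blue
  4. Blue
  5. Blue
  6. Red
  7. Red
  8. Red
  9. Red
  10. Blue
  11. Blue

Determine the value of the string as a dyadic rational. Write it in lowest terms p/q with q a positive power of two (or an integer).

Recurse on prefixes of the 11-edge string Blue Blue Blue Blue Blue Red Red Red Red Blue Blue:
B: Left { 0 }, Right { ∅ } ⇒ simplest 1
BB: Left { 0,1 }, Right { ∅ } ⇒ simplest 2
BBB: Left { 0,1,2 }, Right { ∅ } ⇒ simplest 3
BBBB: Left { 0,1,2,3 }, Right { ∅ } ⇒ simplest 4
BBBBB: Left { 0,1,2,3,4 }, Right { ∅ } ⇒ simplest 5
BBBBBR: Left { 0,1,2,3,4 }, Right { 5 } ⇒ simplest 9/2
BBBBBRR: Left { 0,1,2,3,4 }, Right { 9/2,5 } ⇒ simplest 17/4
BBBBBRRR: Left { 0,1,2,3,4 }, Right { 17/4,9/2,5 } ⇒ simplest 33/8
BBBBBRRRR: Left { 0,1,2,3,4 }, Right { 33/8,17/4,9/2,5 } ⇒ simplest 65/16
BBBBBRRRRB: Left { 0,1,2,3,4,65/16 }, Right { 33/8,17/4,9/2,5 } ⇒ simplest 131/32
BBBBBRRRRBB: Left { 0,1,2,3,4,65/16,131/32 }, Right { 33/8,17/4,9/2,5 } ⇒ simplest 263/64

263/64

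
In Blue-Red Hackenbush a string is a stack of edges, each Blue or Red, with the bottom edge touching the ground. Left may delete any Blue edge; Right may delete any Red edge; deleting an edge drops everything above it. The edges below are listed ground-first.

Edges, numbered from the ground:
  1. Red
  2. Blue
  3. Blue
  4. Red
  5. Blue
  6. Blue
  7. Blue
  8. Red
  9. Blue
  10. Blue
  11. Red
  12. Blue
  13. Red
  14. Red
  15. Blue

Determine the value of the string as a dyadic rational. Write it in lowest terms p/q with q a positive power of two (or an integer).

-4397/16384

R: Left { — }, Right { 0 } so simplest -1
RB: Left { -1 }, Right { 0 } so simplest -1/2
RBB: Left { -1; -1/2 }, Right { 0 } so simplest -1/4
RBBR: Left { -1; -1/2 }, Right { -1/4; 0 } so simplest -3/8
RBBRB: Left { -1; -1/2; -3/8 }, Right { -1/4; 0 } so simplest -5/16
RBBRBB: Left { -1; -1/2; -3/8; -5/16 }, Right { -1/4; 0 } so simplest -9/32
RBBRBBB: Left { -1; -1/2; -3/8; -5/16; -9/32 }, Right { -1/4; 0 } so simplest -17/64
RBBRBBBR: Left { -1; -1/2; -3/8; -5/16; -9/32 }, Right { -17/64; -1/4; 0 } so simplest -35/128
RBBRBBBRB: Left { -1; -1/2; -3/8; -5/16; -9/32; -35/128 }, Right { -17/64; -1/4; 0 } so simplest -69/256
RBBRBBBRBB: Left { -1; -1/2; -3/8; -5/16; -9/32; -35/128; -69/256 }, Right { -17/64; -1/4; 0 } so simplest -137/512
RBBRBBBRBBR: Left { -1; -1/2; -3/8; -5/16; -9/32; -35/128; -69/256 }, Right { -137/512; -17/64; -1/4; 0 } so simplest -275/1024
RBBRBBBRBBRB: Left { -1; -1/2; -3/8; -5/16; -9/32; -35/128; -69/256; -275/1024 }, Right { -137/512; -17/64; -1/4; 0 } so simplest -549/2048
RBBRBBBRBBRBR: Left { -1; -1/2; -3/8; -5/16; -9/32; -35/128; -69/256; -275/1024 }, Right { -549/2048; -137/512; -17/64; -1/4; 0 } so simplest -1099/4096
RBBRBBBRBBRBRR: Left { -1; -1/2; -3/8; -5/16; -9/32; -35/128; -69/256; -275/1024 }, Right { -1099/4096; -549/2048; -137/512; -17/64; -1/4; 0 } so simplest -2199/8192
RBBRBBBRBBRBRRB: Left { -1; -1/2; -3/8; -5/16; -9/32; -35/128; -69/256; -275/1024; -2199/8192 }, Right { -1099/4096; -549/2048; -137/512; -17/64; -1/4; 0 } so simplest -4397/16384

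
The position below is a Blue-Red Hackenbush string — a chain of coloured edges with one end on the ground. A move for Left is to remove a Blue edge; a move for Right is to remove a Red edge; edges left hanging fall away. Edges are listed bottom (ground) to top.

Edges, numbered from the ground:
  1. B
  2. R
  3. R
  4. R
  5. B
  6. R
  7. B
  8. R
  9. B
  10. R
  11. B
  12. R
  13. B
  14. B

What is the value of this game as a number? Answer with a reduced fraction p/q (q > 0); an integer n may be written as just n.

Prefix values for B R R R B R B R B R B R B B via {L|R} + simplicity:
step 1: add B to get B; options L={ 0 } R={  } = 1
step 2: add R to get BR; options L={ 0 } R={ 1 } = 1/2
step 3: add R to get BRR; options L={ 0 } R={ 1/2 1 } = 1/4
step 4: add R to get BRRR; options L={ 0 } R={ 1/4 1/2 1 } = 1/8
step 5: add B to get BRRRB; options L={ 0 1/8 } R={ 1/4 1/2 1 } = 3/16
step 6: add R to get BRRRBR; options L={ 0 1/8 } R={ 3/16 1/4 1/2 1 } = 5/32
step 7: add B to get BRRRBRB; options L={ 0 1/8 5/32 } R={ 3/16 1/4 1/2 1 } = 11/64
step 8: add R to get BRRRBRBR; options L={ 0 1/8 5/32 } R={ 11/64 3/16 1/4 1/2 1 } = 21/128
step 9: add B to get BRRRBRBRB; options L={ 0 1/8 5/32 21/128 } R={ 11/64 3/16 1/4 1/2 1 } = 43/256
step 10: add R to get BRRRBRBRBR; options L={ 0 1/8 5/32 21/128 } R={ 43/256 11/64 3/16 1/4 1/2 1 } = 85/512
step 11: add B to get BRRRBRBRBRB; options L={ 0 1/8 5/32 21/128 85/512 } R={ 43/256 11/64 3/16 1/4 1/2 1 } = 171/1024
step 12: add R to get BRRRBRBRBRBR; options L={ 0 1/8 5/32 21/128 85/512 } R={ 171/1024 43/256 11/64 3/16 1/4 1/2 1 } = 341/2048
step 13: add B to get BRRRBRBRBRBRB; options L={ 0 1/8 5/32 21/128 85/512 341/2048 } R={ 171/1024 43/256 11/64 3/16 1/4 1/2 1 } = 683/4096
step 14: add B to get BRRRBRBRBRBRBB; options L={ 0 1/8 5/32 21/128 85/512 341/2048 683/4096 } R={ 171/1024 43/256 11/64 3/16 1/4 1/2 1 } = 1367/8192

1367/8192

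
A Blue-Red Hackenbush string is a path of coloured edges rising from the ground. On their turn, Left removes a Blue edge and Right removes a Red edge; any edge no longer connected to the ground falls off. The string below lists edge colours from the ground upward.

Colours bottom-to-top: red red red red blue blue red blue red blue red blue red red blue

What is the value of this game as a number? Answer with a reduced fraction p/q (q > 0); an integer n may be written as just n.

Prefix values for red red red red blue blue red blue red blue red blue red red blue via {L|R} + simplicity:
G_1 [r]  L=[·]  R=[0]  -> -1
G_2 [rr]  L=[·]  R=[-1,0]  -> -2
G_3 [rrr]  L=[·]  R=[-2,-1,0]  -> -3
G_4 [rrrr]  L=[·]  R=[-3,-2,-1,0]  -> -4
G_5 [rrrrb]  L=[-4]  R=[-3,-2,-1,0]  -> -7/2
G_6 [rrrrbb]  L=[-4,-7/2]  R=[-3,-2,-1,0]  -> -13/4
G_7 [rrrrbbr]  L=[-4,-7/2]  R=[-13/4,-3,-2,-1,0]  -> -27/8
G_8 [rrrrbbrb]  L=[-4,-7/2,-27/8]  R=[-13/4,-3,-2,-1,0]  -> -53/16
G_9 [rrrrbbrbr]  L=[-4,-7/2,-27/8]  R=[-53/16,-13/4,-3,-2,-1,0]  -> -107/32
G_10 [rrrrbbrbrb]  L=[-4,-7/2,-27/8,-107/32]  R=[-53/16,-13/4,-3,-2,-1,0]  -> -213/64
G_11 [rrrrbbrbrbr]  L=[-4,-7/2,-27/8,-107/32]  R=[-213/64,-53/16,-13/4,-3,-2,-1,0]  -> -427/128
G_12 [rrrrbbrbrbrb]  L=[-4,-7/2,-27/8,-107/32,-427/128]  R=[-213/64,-53/16,-13/4,-3,-2,-1,0]  -> -853/256
G_13 [rrrrbbrbrbrbr]  L=[-4,-7/2,-27/8,-107/32,-427/128]  R=[-853/256,-213/64,-53/16,-13/4,-3,-2,-1,0]  -> -1707/512
G_14 [rrrrbbrbrbrbrr]  L=[-4,-7/2,-27/8,-107/32,-427/128]  R=[-1707/512,-853/256,-213/64,-53/16,-13/4,-3,-2,-1,0]  -> -3415/1024
G_15 [rrrrbbrbrbrbrrb]  L=[-4,-7/2,-27/8,-107/32,-427/128,-3415/1024]  R=[-1707/512,-853/256,-213/64,-53/16,-13/4,-3,-2,-1,0]  -> -6829/2048

-6829/2048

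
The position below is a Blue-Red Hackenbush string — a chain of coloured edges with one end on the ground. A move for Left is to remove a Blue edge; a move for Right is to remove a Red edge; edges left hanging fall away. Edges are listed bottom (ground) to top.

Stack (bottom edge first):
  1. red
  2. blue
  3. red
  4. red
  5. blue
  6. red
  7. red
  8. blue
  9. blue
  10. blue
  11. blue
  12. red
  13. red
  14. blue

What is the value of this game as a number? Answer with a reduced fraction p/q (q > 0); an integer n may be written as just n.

step 1: add red to get r; options L={  } R={ 0 } => -1
step 2: add blue to get rb; options L={ -1 } R={ 0 } => -1/2
step 3: add red to get rbr; options L={ -1 } R={ -1/2,0 } => -3/4
step 4: add red to get rbrr; options L={ -1 } R={ -3/4,-1/2,0 } => -7/8
step 5: add blue to get rbrrb; options L={ -1,-7/8 } R={ -3/4,-1/2,0 } => -13/16
step 6: add red to get rbrrbr; options L={ -1,-7/8 } R={ -13/16,-3/4,-1/2,0 } => -27/32
step 7: add red to get rbrrbrr; options L={ -1,-7/8 } R={ -27/32,-13/16,-3/4,-1/2,0 } => -55/64
step 8: add blue to get rbrrbrrb; options L={ -1,-7/8,-55/64 } R={ -27/32,-13/16,-3/4,-1/2,0 } => -109/128
step 9: add blue to get rbrrbrrbb; options L={ -1,-7/8,-55/64,-109/128 } R={ -27/32,-13/16,-3/4,-1/2,0 } => -217/256
step 10: add blue to get rbrrbrrbbb; options L={ -1,-7/8,-55/64,-109/128,-217/256 } R={ -27/32,-13/16,-3/4,-1/2,0 } => -433/512
step 11: add blue to get rbrrbrrbbbb; options L={ -1,-7/8,-55/64,-109/128,-217/256,-433/512 } R={ -27/32,-13/16,-3/4,-1/2,0 } => -865/1024
step 12: add red to get rbrrbrrbbbbr; options L={ -1,-7/8,-55/64,-109/128,-217/256,-433/512 } R={ -865/1024,-27/32,-13/16,-3/4,-1/2,0 } => -1731/2048
step 13: add red to get rbrrbrrbbbbrr; options L={ -1,-7/8,-55/64,-109/128,-217/256,-433/512 } R={ -1731/2048,-865/1024,-27/32,-13/16,-3/4,-1/2,0 } => -3463/4096
step 14: add blue to get rbrrbrrbbbbrrb; options L={ -1,-7/8,-55/64,-109/128,-217/256,-433/512,-3463/4096 } R={ -1731/2048,-865/1024,-27/32,-13/16,-3/4,-1/2,0 } => -6925/8192

-6925/8192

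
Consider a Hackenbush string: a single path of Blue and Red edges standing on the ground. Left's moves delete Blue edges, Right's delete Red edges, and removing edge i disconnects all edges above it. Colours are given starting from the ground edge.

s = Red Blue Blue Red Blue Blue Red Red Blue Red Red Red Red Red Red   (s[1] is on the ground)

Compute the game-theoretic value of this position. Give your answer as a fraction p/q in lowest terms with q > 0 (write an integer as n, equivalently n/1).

-4991/16384

Build g(s[:k]) for k = 1..15, string s = Red Blue Blue Red Blue Blue Red Red Blue Red Red Red Red Red Red.
g_1 [R]  L=[none]  R=[0]  → -1
g_2 [RB]  L=[-1]  R=[0]  → -1/2
g_3 [RBB]  L=[-1,-1/2]  R=[0]  → -1/4
g_4 [RBBR]  L=[-1,-1/2]  R=[-1/4,0]  → -3/8
g_5 [RBBRB]  L=[-1,-1/2,-3/8]  R=[-1/4,0]  → -5/16
g_6 [RBBRBB]  L=[-1,-1/2,-3/8,-5/16]  R=[-1/4,0]  → -9/32
g_7 [RBBRBBR]  L=[-1,-1/2,-3/8,-5/16]  R=[-9/32,-1/4,0]  → -19/64
g_8 [RBBRBBRR]  L=[-1,-1/2,-3/8,-5/16]  R=[-19/64,-9/32,-1/4,0]  → -39/128
g_9 [RBBRBBRRB]  L=[-1,-1/2,-3/8,-5/16,-39/128]  R=[-19/64,-9/32,-1/4,0]  → -77/256
g_10 [RBBRBBRRBR]  L=[-1,-1/2,-3/8,-5/16,-39/128]  R=[-77/256,-19/64,-9/32,-1/4,0]  → -155/512
g_11 [RBBRBBRRBRR]  L=[-1,-1/2,-3/8,-5/16,-39/128]  R=[-155/512,-77/256,-19/64,-9/32,-1/4,0]  → -311/1024
g_12 [RBBRBBRRBRRR]  L=[-1,-1/2,-3/8,-5/16,-39/128]  R=[-311/1024,-155/512,-77/256,-19/64,-9/32,-1/4,0]  → -623/2048
g_13 [RBBRBBRRBRRRR]  L=[-1,-1/2,-3/8,-5/16,-39/128]  R=[-623/2048,-311/1024,-155/512,-77/256,-19/64,-9/32,-1/4,0]  → -1247/4096
g_14 [RBBRBBRRBRRRRR]  L=[-1,-1/2,-3/8,-5/16,-39/128]  R=[-1247/4096,-623/2048,-311/1024,-155/512,-77/256,-19/64,-9/32,-1/4,0]  → -2495/8192
g_15 [RBBRBBRRBRRRRRR]  L=[-1,-1/2,-3/8,-5/16,-39/128]  R=[-2495/8192,-1247/4096,-623/2048,-311/1024,-155/512,-77/256,-19/64,-9/32,-1/4,0]  → -4991/16384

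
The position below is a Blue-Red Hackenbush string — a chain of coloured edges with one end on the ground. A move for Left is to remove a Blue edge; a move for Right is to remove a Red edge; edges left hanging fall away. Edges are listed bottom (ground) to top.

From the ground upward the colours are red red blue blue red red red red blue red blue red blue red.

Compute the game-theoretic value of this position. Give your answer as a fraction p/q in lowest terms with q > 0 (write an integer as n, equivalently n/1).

-6059/4096

G(r) = { · | 0 } ⇒ -1
G(rr) = { · | -1; 0 } ⇒ -2
G(rrb) = { -2 | -1; 0 } ⇒ -3/2
G(rrbb) = { -2; -3/2 | -1; 0 } ⇒ -5/4
G(rrbbr) = { -2; -3/2 | -5/4; -1; 0 } ⇒ -11/8
G(rrbbrr) = { -2; -3/2 | -11/8; -5/4; -1; 0 } ⇒ -23/16
G(rrbbrrr) = { -2; -3/2 | -23/16; -11/8; -5/4; -1; 0 } ⇒ -47/32
G(rrbbrrrr) = { -2; -3/2 | -47/32; -23/16; -11/8; -5/4; -1; 0 } ⇒ -95/64
G(rrbbrrrrb) = { -2; -3/2; -95/64 | -47/32; -23/16; -11/8; -5/4; -1; 0 } ⇒ -189/128
G(rrbbrrrrbr) = { -2; -3/2; -95/64 | -189/128; -47/32; -23/16; -11/8; -5/4; -1; 0 } ⇒ -379/256
G(rrbbrrrrbrb) = { -2; -3/2; -95/64; -379/256 | -189/128; -47/32; -23/16; -11/8; -5/4; -1; 0 } ⇒ -757/512
G(rrbbrrrrbrbr) = { -2; -3/2; -95/64; -379/256 | -757/512; -189/128; -47/32; -23/16; -11/8; -5/4; -1; 0 } ⇒ -1515/1024
G(rrbbrrrrbrbrb) = { -2; -3/2; -95/64; -379/256; -1515/1024 | -757/512; -189/128; -47/32; -23/16; -11/8; -5/4; -1; 0 } ⇒ -3029/2048
G(rrbbrrrrbrbrbr) = { -2; -3/2; -95/64; -379/256; -1515/1024 | -3029/2048; -757/512; -189/128; -47/32; -23/16; -11/8; -5/4; -1; 0 } ⇒ -6059/4096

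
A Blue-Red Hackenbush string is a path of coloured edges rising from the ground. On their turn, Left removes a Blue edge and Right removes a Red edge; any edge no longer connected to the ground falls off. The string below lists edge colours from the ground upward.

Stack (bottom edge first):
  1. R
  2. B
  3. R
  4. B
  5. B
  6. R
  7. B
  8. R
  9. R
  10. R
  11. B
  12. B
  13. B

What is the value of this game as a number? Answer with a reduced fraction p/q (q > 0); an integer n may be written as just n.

g_1 [R]  L=[]  R=[0]  so -1
g_2 [RB]  L=[-1]  R=[0]  so -1/2
g_3 [RBR]  L=[-1]  R=[-1/2, 0]  so -3/4
g_4 [RBRB]  L=[-1, -3/4]  R=[-1/2, 0]  so -5/8
g_5 [RBRBB]  L=[-1, -3/4, -5/8]  R=[-1/2, 0]  so -9/16
g_6 [RBRBBR]  L=[-1, -3/4, -5/8]  R=[-9/16, -1/2, 0]  so -19/32
g_7 [RBRBBRB]  L=[-1, -3/4, -5/8, -19/32]  R=[-9/16, -1/2, 0]  so -37/64
g_8 [RBRBBRBR]  L=[-1, -3/4, -5/8, -19/32]  R=[-37/64, -9/16, -1/2, 0]  so -75/128
g_9 [RBRBBRBRR]  L=[-1, -3/4, -5/8, -19/32]  R=[-75/128, -37/64, -9/16, -1/2, 0]  so -151/256
g_10 [RBRBBRBRRR]  L=[-1, -3/4, -5/8, -19/32]  R=[-151/256, -75/128, -37/64, -9/16, -1/2, 0]  so -303/512
g_11 [RBRBBRBRRRB]  L=[-1, -3/4, -5/8, -19/32, -303/512]  R=[-151/256, -75/128, -37/64, -9/16, -1/2, 0]  so -605/1024
g_12 [RBRBBRBRRRBB]  L=[-1, -3/4, -5/8, -19/32, -303/512, -605/1024]  R=[-151/256, -75/128, -37/64, -9/16, -1/2, 0]  so -1209/2048
g_13 [RBRBBRBRRRBBB]  L=[-1, -3/4, -5/8, -19/32, -303/512, -605/1024, -1209/2048]  R=[-151/256, -75/128, -37/64, -9/16, -1/2, 0]  so -2417/4096

-2417/4096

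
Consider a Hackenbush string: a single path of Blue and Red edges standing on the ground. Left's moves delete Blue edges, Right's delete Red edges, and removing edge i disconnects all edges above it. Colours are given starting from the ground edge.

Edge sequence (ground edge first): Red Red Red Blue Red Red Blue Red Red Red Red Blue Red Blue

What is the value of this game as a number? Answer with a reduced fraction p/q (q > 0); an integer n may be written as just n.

step 1: add Red to get R; options L={ · } R={ 0 } — -1
step 2: add Red to get RR; options L={ · } R={ -1, 0 } — -2
step 3: add Red to get RRR; options L={ · } R={ -2, -1, 0 } — -3
step 4: add Blue to get RRRB; options L={ -3 } R={ -2, -1, 0 } — -5/2
step 5: add Red to get RRRBR; options L={ -3 } R={ -5/2, -2, -1, 0 } — -11/4
step 6: add Red to get RRRBRR; options L={ -3 } R={ -11/4, -5/2, -2, -1, 0 } — -23/8
step 7: add Blue to get RRRBRRB; options L={ -3, -23/8 } R={ -11/4, -5/2, -2, -1, 0 } — -45/16
step 8: add Red to get RRRBRRBR; options L={ -3, -23/8 } R={ -45/16, -11/4, -5/2, -2, -1, 0 } — -91/32
step 9: add Red to get RRRBRRBRR; options L={ -3, -23/8 } R={ -91/32, -45/16, -11/4, -5/2, -2, -1, 0 } — -183/64
step 10: add Red to get RRRBRRBRRR; options L={ -3, -23/8 } R={ -183/64, -91/32, -45/16, -11/4, -5/2, -2, -1, 0 } — -367/128
step 11: add Red to get RRRBRRBRRRR; options L={ -3, -23/8 } R={ -367/128, -183/64, -91/32, -45/16, -11/4, -5/2, -2, -1, 0 } — -735/256
step 12: add Blue to get RRRBRRBRRRRB; options L={ -3, -23/8, -735/256 } R={ -367/128, -183/64, -91/32, -45/16, -11/4, -5/2, -2, -1, 0 } — -1469/512
step 13: add Red to get RRRBRRBRRRRBR; options L={ -3, -23/8, -735/256 } R={ -1469/512, -367/128, -183/64, -91/32, -45/16, -11/4, -5/2, -2, -1, 0 } — -2939/1024
step 14: add Blue to get RRRBRRBRRRRBRB; options L={ -3, -23/8, -735/256, -2939/1024 } R={ -1469/512, -367/128, -183/64, -91/32, -45/16, -11/4, -5/2, -2, -1, 0 } — -5877/2048

-5877/2048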